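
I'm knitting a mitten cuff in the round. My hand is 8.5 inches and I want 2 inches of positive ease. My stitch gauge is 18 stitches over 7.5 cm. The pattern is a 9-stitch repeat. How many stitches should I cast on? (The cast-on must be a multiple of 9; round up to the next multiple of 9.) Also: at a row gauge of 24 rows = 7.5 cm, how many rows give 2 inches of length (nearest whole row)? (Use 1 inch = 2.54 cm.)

Finished = 8.5 + 2 = 10.5 inches.
10.5 inches × 2.54 = 26.67 cm.
18/7.5 = 2.4 sts per cm; 26.67 × 2.4 = 64.01 sts.
Next multiple of 9 → 72.
2 inches = 5.08 cm; × 3.2 = 16.26 → 16 rows.

Cast on 72 stitches; work 16 rows.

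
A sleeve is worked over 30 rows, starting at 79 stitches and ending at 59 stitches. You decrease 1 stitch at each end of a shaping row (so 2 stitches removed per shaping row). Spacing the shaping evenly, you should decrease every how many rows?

Stitches to remove: |59 − 79| = 20.
Shaping rows needed: 20 / 2 = 10.
30 rows / 10 = every 3 rows.

Decrease every 3rd row.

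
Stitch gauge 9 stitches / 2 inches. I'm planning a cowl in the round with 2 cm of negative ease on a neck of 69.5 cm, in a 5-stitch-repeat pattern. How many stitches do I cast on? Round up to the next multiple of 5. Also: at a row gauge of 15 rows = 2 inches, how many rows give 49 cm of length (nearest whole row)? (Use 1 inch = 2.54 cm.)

Finished = 69.5 − 2 = 67.5 cm.
67.5 cm × 1/2.54 = 26.57 inches.
9/2 = 4.5 sts per in; 26.57 × 4.5 = 119.59 sts.
Next multiple of 5 → 120.
49 cm = 19.29 inches; × 7.5 = 144.69 → 145 rows.

Cast on 120 stitches; work 145 rows.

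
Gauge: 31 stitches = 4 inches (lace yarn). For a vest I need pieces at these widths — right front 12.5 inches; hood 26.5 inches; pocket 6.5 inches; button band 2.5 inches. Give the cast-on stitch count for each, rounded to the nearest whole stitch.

right front 97; hood 205; pocket 50; button band 19.

Rate = 31/4 = 7.75 sts per in.
right front: 12.5 × 7.75 = 96.88 → 97.
hood: 26.5 × 7.75 = 205.38 → 205.
pocket: 6.5 × 7.75 = 50.38 → 50.
button band: 2.5 × 7.75 = 19.38 → 19.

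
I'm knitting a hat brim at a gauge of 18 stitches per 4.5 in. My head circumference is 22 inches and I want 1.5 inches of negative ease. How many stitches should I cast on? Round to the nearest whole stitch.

Finished = 22 − 1.5 = 20.5 in.
18 / 4.5 = 4 sts per inch.
20.50 × 4 = 82.00 sts.

82 stitches.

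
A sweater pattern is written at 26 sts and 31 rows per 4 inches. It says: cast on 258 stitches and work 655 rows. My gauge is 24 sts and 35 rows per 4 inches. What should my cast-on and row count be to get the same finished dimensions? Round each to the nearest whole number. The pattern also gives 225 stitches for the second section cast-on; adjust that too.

Cast on 238 stitches; work 740 rows; second section cast-on 208 stitches.

Stitches: 258 × 24/26 = 238.15 → 238.
Rows: 655 × 35/31 = 739.52 → 740.
second section cast-on: 225 × 24/26 = 207.69 → 208.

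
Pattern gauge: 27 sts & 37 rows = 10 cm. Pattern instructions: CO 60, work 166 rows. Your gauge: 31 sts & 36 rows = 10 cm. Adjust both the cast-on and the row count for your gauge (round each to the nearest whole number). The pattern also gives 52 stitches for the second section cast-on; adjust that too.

Cast on 69 stitches; work 162 rows; second section cast-on 60 stitches.

Stitches: 60 × 31/27 = 68.89 → 69.
Rows: 166 × 36/37 = 161.51 → 162.
second section cast-on: 52 × 31/27 = 59.70 → 60.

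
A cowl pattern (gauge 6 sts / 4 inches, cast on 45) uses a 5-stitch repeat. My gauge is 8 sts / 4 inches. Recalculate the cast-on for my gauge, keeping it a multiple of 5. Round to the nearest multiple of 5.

45 × 8 / 6 = 60.00.
Nearest multiple of 5: 60.

60 stitches.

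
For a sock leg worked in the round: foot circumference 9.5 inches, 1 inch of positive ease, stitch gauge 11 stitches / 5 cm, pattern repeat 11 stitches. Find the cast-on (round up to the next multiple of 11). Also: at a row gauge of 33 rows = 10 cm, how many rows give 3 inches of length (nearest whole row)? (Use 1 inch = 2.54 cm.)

Cast on 66 stitches; work 25 rows.

Finished = 9.5 + 1 = 10.5 inches.
10.5 inches × 2.54 = 26.67 cm.
11/5 = 2.2 sts per cm; 26.67 × 2.2 = 58.67 sts.
Next multiple of 11 → 66.
3 inches = 7.62 cm; × 3.3 = 25.15 → 25 rows.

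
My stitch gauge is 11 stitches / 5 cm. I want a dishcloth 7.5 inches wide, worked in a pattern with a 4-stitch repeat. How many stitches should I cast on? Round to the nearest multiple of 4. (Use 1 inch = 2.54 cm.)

7.5 in = 7.5 × 2.54 = 19.05 cm.
11 / 5 = 2.2 sts/cm.
19.05 × 2.2 = 41.91 sts.
→ 40.

Cast on 40 stitches.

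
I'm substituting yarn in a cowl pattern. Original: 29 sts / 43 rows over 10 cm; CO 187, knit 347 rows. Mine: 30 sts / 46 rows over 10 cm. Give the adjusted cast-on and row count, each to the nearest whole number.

Cast on 193 stitches; work 371 rows.

Stitches: 187 × 30/29 = 193.45 → 193.
Rows: 347 × 46/43 = 371.21 → 371.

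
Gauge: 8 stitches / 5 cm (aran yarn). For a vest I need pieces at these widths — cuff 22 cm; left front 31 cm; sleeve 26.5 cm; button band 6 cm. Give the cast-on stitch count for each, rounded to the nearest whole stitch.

Rate = 8/5 = 1.6 sts per cm.
cuff: 22 × 1.6 = 35.20 → 35.
left front: 31 × 1.6 = 49.60 → 50.
sleeve: 26.5 × 1.6 = 42.40 → 42.
button band: 6 × 1.6 = 9.60 → 10.

cuff 35; left front 50; sleeve 42; button band 10.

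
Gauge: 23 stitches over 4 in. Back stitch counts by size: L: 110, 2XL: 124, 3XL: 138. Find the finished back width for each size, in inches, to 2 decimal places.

L 19.13 inches; 2XL 21.57 inches; 3XL 24.00 inches.

23/4 = 5.75 sts per in.
L: 110 / 5.75 = 19.130 → 19.13 in.
2XL: 124 / 5.75 = 21.565 → 21.57 in.
3XL: 138 / 5.75 = 24.000 → 24.00 in.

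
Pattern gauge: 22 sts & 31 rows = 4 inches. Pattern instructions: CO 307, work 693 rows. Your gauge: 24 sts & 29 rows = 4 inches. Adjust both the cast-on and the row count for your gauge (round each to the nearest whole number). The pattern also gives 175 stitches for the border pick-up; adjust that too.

Stitches: 307 × 24/22 = 334.91 → 335.
Rows: 693 × 29/31 = 648.29 → 648.
border pick-up: 175 × 24/22 = 190.91 → 191.

Cast on 335 stitches; work 648 rows; border pick-up 191 stitches.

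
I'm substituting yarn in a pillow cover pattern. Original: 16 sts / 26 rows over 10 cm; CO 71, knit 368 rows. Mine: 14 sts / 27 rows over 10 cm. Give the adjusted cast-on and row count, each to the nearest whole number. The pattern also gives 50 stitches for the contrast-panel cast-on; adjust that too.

Cast on 62 stitches; work 382 rows; contrast-panel cast-on 44 stitches.

Stitches: 71 × 14/16 = 62.12 → 62.
Rows: 368 × 27/26 = 382.15 → 382.
contrast-panel cast-on: 50 × 14/16 = 43.75 → 44.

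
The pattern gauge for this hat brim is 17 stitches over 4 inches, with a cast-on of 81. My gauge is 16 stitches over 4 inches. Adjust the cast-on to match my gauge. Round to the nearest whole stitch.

Cast on 76 stitches.

Scale factor = 16 / 17 = 0.941.
81 × 16 / 17 = 76.24 sts.
→ 76 sts.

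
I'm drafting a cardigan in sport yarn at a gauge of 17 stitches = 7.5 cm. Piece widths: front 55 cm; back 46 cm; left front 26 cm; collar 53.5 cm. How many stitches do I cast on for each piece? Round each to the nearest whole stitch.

front 125; back 104; left front 59; collar 121.

Rate = 17/7.5 = 2.267 sts per cm.
front: 55 × 2.267 = 124.67 → 125.
back: 46 × 2.267 = 104.27 → 104.
left front: 26 × 2.267 = 58.93 → 59.
collar: 53.5 × 2.267 = 121.27 → 121.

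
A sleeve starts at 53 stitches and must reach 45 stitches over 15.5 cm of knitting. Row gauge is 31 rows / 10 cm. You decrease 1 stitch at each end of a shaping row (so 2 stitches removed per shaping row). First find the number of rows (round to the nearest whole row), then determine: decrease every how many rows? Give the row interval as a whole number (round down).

Rows = 15.5 × 3.1 = 48.0 → 48 rows.
Stitches to remove: 8 → 4 shaping rows (at 2 st each).
48 / 4 = 12.00 → every 12 rows.

Decrease every 12th row.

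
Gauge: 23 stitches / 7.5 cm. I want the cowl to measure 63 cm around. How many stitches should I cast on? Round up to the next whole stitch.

23 stitches / 7.5 cm = 3.067 stitches per cm.
63 × 3.067 = 193.20 stitches.
Round up → 194.

Cast on 194 stitches.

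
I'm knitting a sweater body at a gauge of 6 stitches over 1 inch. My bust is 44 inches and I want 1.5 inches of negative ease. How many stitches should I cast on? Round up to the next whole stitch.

255 stitches.

Finished = 44 − 1.5 = 42.5 in.
6 / 1 = 6 sts per inch.
42.50 × 6 = 255.00 sts.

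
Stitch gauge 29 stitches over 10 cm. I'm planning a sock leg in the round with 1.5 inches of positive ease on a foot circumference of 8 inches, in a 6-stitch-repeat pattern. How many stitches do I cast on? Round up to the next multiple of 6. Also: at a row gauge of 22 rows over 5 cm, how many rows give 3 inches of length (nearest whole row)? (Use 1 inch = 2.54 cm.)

Cast on 72 stitches; work 34 rows.

Finished = 8 + 1.5 = 9.5 inches.
9.5 inches × 2.54 = 24.13 cm.
29/10 = 2.9 sts per cm; 24.13 × 2.9 = 69.98 sts.
Next multiple of 6 → 72.
3 inches = 7.62 cm; × 4.4 = 33.53 → 34 rows.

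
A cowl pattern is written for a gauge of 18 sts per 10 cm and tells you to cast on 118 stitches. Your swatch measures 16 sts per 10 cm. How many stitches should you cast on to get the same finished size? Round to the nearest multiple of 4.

CO 104 sts.

Scale factor = 16 / 18 = 0.889.
118 × 16 / 18 = 104.89 sts.
→ 104 sts.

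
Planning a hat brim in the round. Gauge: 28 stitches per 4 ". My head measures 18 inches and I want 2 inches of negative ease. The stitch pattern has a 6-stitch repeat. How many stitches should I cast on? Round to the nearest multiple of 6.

CO 114 sts.

Finished = 18 − 2 = 16 inches.
28 / 4 = 7 sts/in.
16 × 7 = 112.00 sts.
Nearest multiple of 6: 114.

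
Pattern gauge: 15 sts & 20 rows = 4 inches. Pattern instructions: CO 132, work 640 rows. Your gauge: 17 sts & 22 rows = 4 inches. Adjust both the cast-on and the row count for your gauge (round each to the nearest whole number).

Stitches: 132 × 17/15 = 149.60 → 150.
Rows: 640 × 22/20 = 704.00 → 704.

Cast on 150 stitches; work 704 rows.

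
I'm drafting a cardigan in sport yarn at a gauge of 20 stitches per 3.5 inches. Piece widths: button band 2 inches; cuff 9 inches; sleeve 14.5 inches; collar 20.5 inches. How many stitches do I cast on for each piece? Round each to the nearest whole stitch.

button band 11; cuff 51; sleeve 83; collar 117.

Rate = 20/3.5 = 5.714 sts per in.
button band: 2 × 5.714 = 11.43 → 11.
cuff: 9 × 5.714 = 51.43 → 51.
sleeve: 14.5 × 5.714 = 82.86 → 83.
collar: 20.5 × 5.714 = 117.14 → 117.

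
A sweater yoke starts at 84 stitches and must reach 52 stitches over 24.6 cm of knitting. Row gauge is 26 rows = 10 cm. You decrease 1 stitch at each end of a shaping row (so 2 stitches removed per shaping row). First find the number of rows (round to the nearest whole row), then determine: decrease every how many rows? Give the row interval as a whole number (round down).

Rows = 24.6 × 2.6 = 64.0 → 64 rows.
Stitches to remove: 32 → 16 shaping rows (at 2 st each).
64 / 16 = 4.00 → every 4 rows.

Decrease every 4th row.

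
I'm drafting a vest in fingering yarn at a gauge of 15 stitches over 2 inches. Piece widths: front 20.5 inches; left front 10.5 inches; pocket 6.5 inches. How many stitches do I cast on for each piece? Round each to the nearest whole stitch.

Rate = 15/2 = 7.5 sts per in.
front: 20.5 × 7.5 = 153.75 → 154.
left front: 10.5 × 7.5 = 78.75 → 79.
pocket: 6.5 × 7.5 = 48.75 → 49.

front 154; left front 79; pocket 49.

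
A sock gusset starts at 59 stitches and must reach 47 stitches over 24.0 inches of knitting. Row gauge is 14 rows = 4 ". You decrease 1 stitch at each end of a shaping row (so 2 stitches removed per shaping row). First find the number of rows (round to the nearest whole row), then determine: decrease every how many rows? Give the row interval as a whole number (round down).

Decrease every 14th row.

Rows = 24.0 × 3.5 = 84.0 → 84 rows.
Stitches to remove: 12 → 6 shaping rows (at 2 st each).
84 / 6 = 14.00 → every 14 rows.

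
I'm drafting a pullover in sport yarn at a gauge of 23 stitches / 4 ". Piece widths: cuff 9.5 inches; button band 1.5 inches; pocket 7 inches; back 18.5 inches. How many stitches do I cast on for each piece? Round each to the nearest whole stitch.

cuff 55; button band 9; pocket 40; back 106.

Rate = 23/4 = 5.75 sts per in.
cuff: 9.5 × 5.75 = 54.62 → 55.
button band: 1.5 × 5.75 = 8.62 → 9.
pocket: 7 × 5.75 = 40.25 → 40.
back: 18.5 × 5.75 = 106.38 → 106.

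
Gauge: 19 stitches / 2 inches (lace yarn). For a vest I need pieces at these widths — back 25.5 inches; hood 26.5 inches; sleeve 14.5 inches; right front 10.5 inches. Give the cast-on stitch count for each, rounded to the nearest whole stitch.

Rate = 19/2 = 9.5 sts per in.
back: 25.5 × 9.5 = 242.25 → 242.
hood: 26.5 × 9.5 = 251.75 → 252.
sleeve: 14.5 × 9.5 = 137.75 → 138.
right front: 10.5 × 9.5 = 99.75 → 100.

back 242; hood 252; sleeve 138; right front 100.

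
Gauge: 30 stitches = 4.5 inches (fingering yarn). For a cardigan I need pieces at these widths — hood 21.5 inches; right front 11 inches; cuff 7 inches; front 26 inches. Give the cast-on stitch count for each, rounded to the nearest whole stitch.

hood 143; right front 73; cuff 47; front 173.

Rate = 30/4.5 = 6.667 sts per in.
hood: 21.5 × 6.667 = 143.33 → 143.
right front: 11 × 6.667 = 73.33 → 73.
cuff: 7 × 6.667 = 46.67 → 47.
front: 26 × 6.667 = 173.33 → 173.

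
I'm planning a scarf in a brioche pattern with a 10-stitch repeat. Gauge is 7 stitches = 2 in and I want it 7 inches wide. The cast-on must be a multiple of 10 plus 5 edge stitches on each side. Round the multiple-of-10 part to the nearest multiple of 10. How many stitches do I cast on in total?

CO 20 sts.

7 / 2 = 3.5 sts per inch.
7 × 3.5 = 24.50 sts.
Less 10 edge sts → 14.50 for the repeat.
Nearest multiple of 10: 10.
Add back 10 edge sts → 20.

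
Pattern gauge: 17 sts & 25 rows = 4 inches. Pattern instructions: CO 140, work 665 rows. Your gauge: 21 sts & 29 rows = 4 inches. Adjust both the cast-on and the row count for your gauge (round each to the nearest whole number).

Cast on 173 stitches; work 771 rows.

Stitches: 140 × 21/17 = 172.94 → 173.
Rows: 665 × 29/25 = 771.40 → 771.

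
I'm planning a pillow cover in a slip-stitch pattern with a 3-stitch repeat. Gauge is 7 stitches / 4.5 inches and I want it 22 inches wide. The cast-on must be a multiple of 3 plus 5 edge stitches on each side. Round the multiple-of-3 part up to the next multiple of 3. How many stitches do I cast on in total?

CO 37 sts.

7 / 4.5 = 1.556 sts per inch.
22 × 1.556 = 34.22 sts.
Less 10 edge sts → 24.22 for the repeat.
Next multiple of 3: 27.
Add back 10 edge sts → 37.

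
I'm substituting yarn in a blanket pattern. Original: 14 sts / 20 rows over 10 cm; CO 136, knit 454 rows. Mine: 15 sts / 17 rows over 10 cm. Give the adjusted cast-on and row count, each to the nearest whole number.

Cast on 146 stitches; work 386 rows.

Stitches: 136 × 15/14 = 145.71 → 146.
Rows: 454 × 17/20 = 385.90 → 386.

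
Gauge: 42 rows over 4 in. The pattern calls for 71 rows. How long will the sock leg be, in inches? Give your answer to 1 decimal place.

42 rows / 4 inch = 10.5 rows per inch.
71 / 10.5 = 6.76 inches.

6.8 inches.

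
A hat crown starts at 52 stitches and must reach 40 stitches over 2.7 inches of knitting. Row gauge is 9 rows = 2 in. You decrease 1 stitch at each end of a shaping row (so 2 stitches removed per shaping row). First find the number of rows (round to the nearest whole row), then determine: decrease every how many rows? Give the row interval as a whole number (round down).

Decrease every 2nd row.

Rows = 2.7 × 4.5 = 12.2 → 12 rows.
Stitches to remove: 12 → 6 shaping rows (at 2 st each).
12 / 6 = 2.00 → every 2 rows.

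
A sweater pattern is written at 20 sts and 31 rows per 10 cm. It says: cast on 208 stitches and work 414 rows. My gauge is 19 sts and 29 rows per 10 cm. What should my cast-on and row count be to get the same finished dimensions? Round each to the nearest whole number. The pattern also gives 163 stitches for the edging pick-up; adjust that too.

Stitches: 208 × 19/20 = 197.60 → 198.
Rows: 414 × 29/31 = 387.29 → 387.
edging pick-up: 163 × 19/20 = 154.85 → 155.

Cast on 198 stitches; work 387 rows; edging pick-up 155 stitches.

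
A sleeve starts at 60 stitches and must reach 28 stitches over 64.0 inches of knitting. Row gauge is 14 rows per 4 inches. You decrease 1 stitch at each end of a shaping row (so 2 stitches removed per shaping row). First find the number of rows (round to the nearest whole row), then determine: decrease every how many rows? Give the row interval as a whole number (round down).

Rows = 64.0 × 3.5 = 224.0 → 224 rows.
Stitches to remove: 32 → 16 shaping rows (at 2 st each).
224 / 16 = 14.00 → every 14 rows.

Decrease every 14th row.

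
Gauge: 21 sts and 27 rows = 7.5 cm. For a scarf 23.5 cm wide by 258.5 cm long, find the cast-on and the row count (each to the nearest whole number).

Cast on 66 stitches and work 931 rows.

Stitch gauge = 21/7.5 = 2.8 sts/cm; 23.5 × 2.8 = 65.80 → 66 sts.
Row gauge = 27/7.5 = 3.6 rows/cm; 258.5 × 3.6 = 930.60 → 931 rows.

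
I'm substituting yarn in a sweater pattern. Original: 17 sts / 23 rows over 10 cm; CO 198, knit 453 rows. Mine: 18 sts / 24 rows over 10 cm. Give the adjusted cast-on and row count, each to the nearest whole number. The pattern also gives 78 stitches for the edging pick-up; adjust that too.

Cast on 210 stitches; work 473 rows; edging pick-up 83 stitches.

Stitches: 198 × 18/17 = 209.65 → 210.
Rows: 453 × 24/23 = 472.70 → 473.
edging pick-up: 78 × 18/17 = 82.59 → 83.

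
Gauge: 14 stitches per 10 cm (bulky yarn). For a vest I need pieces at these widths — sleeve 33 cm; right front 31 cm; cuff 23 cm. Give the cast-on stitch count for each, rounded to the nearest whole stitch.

sleeve 46; right front 43; cuff 32.

Rate = 14/10 = 1.4 sts per cm.
sleeve: 33 × 1.4 = 46.20 → 46.
right front: 31 × 1.4 = 43.40 → 43.
cuff: 23 × 1.4 = 32.20 → 32.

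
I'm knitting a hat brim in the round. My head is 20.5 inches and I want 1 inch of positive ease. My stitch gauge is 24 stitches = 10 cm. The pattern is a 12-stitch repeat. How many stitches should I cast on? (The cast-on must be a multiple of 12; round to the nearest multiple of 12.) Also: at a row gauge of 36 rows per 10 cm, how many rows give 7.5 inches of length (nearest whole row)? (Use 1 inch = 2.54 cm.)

Cast on 132 stitches; work 69 rows.

Finished = 20.5 + 1 = 21.5 inches.
21.5 inches × 2.54 = 54.61 cm.
24/10 = 2.4 sts per cm; 54.61 × 2.4 = 131.06 sts.
Nearest multiple of 12 → 132.
7.5 inches = 19.05 cm; × 3.6 = 68.58 → 69 rows.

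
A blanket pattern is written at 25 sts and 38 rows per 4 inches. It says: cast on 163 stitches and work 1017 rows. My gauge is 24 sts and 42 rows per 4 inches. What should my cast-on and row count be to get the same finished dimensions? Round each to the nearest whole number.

Cast on 156 stitches; work 1124 rows.

Stitches: 163 × 24/25 = 156.48 → 156.
Rows: 1017 × 42/38 = 1124.05 → 1124.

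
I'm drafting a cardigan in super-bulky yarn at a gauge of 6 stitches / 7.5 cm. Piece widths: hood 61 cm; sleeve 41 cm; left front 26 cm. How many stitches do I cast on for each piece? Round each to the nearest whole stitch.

hood 49; sleeve 33; left front 21.

Rate = 6/7.5 = 0.8 sts per cm.
hood: 61 × 0.8 = 48.80 → 49.
sleeve: 41 × 0.8 = 32.80 → 33.
left front: 26 × 0.8 = 20.80 → 21.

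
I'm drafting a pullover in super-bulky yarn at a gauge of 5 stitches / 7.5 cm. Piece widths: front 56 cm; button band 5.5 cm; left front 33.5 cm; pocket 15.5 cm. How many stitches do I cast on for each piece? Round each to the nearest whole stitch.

Rate = 5/7.5 = 0.667 sts per cm.
front: 56 × 0.667 = 37.33 → 37.
button band: 5.5 × 0.667 = 3.67 → 4.
left front: 33.5 × 0.667 = 22.33 → 22.
pocket: 15.5 × 0.667 = 10.33 → 10.

front 37; button band 4; left front 22; pocket 10.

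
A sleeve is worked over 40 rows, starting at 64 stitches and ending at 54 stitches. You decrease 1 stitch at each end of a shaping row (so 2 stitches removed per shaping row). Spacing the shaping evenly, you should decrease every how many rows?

Decrease every 8th row.

Stitches to remove: |54 − 64| = 10.
Shaping rows needed: 10 / 2 = 5.
40 rows / 5 = every 8 rows.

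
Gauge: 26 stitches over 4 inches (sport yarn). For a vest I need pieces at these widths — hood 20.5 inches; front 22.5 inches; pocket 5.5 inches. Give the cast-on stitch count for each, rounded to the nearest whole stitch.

hood 133; front 146; pocket 36.

Rate = 26/4 = 6.5 sts per in.
hood: 20.5 × 6.5 = 133.25 → 133.
front: 22.5 × 6.5 = 146.25 → 146.
pocket: 5.5 × 6.5 = 35.75 → 36.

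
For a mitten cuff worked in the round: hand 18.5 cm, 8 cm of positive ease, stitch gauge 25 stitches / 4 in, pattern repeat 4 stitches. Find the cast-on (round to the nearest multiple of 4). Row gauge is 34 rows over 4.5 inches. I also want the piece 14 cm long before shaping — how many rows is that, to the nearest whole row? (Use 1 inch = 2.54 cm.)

Finished = 18.5 + 8 = 26.5 cm.
26.5 cm × 1/2.54 = 10.43 inches.
25/4 = 6.25 sts per in; 10.43 × 6.25 = 65.21 sts.
Nearest multiple of 4 → 64.
14 cm = 5.51 inches; × 7.556 = 41.64 → 42 rows.

Cast on 64 stitches; work 42 rows.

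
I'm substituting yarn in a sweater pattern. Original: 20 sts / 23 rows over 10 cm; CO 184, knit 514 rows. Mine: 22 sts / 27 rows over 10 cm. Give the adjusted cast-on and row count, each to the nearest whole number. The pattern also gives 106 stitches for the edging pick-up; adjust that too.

Cast on 202 stitches; work 603 rows; edging pick-up 117 stitches.

Stitches: 184 × 22/20 = 202.40 → 202.
Rows: 514 × 27/23 = 603.39 → 603.
edging pick-up: 106 × 22/20 = 116.60 → 117.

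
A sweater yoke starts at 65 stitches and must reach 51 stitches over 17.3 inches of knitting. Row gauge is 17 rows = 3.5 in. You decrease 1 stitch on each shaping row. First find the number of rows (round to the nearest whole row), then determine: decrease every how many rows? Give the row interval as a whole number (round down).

Rows = 17.3 × 4.857 = 84.0 → 84 rows.
Stitches to remove: 14 → 14 shaping rows (at 1 st each).
84 / 14 = 6.00 → every 6 rows.

Decrease every 6th row.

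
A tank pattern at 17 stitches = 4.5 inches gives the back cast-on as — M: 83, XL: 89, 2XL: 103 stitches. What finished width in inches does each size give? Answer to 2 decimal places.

M 21.97 inches; XL 23.56 inches; 2XL 27.26 inches.

17/4.5 = 3.778 sts per in.
M: 83 / 3.778 = 21.971 → 21.97 in.
XL: 89 / 3.778 = 23.559 → 23.56 in.
2XL: 103 / 3.778 = 27.265 → 27.26 in.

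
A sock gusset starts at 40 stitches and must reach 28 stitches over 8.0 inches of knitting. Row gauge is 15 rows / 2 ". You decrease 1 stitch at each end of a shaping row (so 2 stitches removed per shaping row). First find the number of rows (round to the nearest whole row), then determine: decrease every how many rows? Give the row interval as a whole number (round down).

Rows = 8.0 × 7.5 = 60.0 → 60 rows.
Stitches to remove: 12 → 6 shaping rows (at 2 st each).
60 / 6 = 10.00 → every 10 rows.

Decrease every 10th row.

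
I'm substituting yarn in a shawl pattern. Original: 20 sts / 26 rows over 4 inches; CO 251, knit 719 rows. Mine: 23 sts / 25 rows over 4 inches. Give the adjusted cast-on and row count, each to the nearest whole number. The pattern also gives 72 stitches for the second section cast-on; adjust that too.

Stitches: 251 × 23/20 = 288.65 → 289.
Rows: 719 × 25/26 = 691.35 → 691.
second section cast-on: 72 × 23/20 = 82.80 → 83.

Cast on 289 stitches; work 691 rows; second section cast-on 83 stitches.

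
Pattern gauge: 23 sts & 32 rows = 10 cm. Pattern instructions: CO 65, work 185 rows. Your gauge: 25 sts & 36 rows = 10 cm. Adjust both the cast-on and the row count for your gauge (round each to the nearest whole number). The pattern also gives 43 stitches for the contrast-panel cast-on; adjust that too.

Stitches: 65 × 25/23 = 70.65 → 71.
Rows: 185 × 36/32 = 208.12 → 208.
contrast-panel cast-on: 43 × 25/23 = 46.74 → 47.

Cast on 71 stitches; work 208 rows; contrast-panel cast-on 47 stitches.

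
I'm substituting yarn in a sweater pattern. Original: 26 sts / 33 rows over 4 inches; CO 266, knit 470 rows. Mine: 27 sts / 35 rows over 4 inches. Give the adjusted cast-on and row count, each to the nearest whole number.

Cast on 276 stitches; work 498 rows.

Stitches: 266 × 27/26 = 276.23 → 276.
Rows: 470 × 35/33 = 498.48 → 498.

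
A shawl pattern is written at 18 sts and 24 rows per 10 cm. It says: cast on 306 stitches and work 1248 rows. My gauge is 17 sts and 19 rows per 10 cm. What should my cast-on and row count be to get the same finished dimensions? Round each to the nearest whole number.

Stitches: 306 × 17/18 = 289.00 → 289.
Rows: 1248 × 19/24 = 988.00 → 988.

Cast on 289 stitches; work 988 rows.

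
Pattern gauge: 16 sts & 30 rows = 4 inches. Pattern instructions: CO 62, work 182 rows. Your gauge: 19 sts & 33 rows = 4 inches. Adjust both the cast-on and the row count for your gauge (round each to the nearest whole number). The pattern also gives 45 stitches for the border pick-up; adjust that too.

Cast on 74 stitches; work 200 rows; border pick-up 53 stitches.

Stitches: 62 × 19/16 = 73.62 → 74.
Rows: 182 × 33/30 = 200.20 → 200.
border pick-up: 45 × 19/16 = 53.44 → 53.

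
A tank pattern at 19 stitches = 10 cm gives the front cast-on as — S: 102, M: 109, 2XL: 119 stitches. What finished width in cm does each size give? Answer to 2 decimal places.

19/10 = 1.9 sts per cm.
S: 102 / 1.9 = 53.684 → 53.68 cm.
M: 109 / 1.9 = 57.368 → 57.37 cm.
2XL: 119 / 1.9 = 62.632 → 62.63 cm.

S 53.68 cm; M 57.37 cm; 2XL 62.63 cm.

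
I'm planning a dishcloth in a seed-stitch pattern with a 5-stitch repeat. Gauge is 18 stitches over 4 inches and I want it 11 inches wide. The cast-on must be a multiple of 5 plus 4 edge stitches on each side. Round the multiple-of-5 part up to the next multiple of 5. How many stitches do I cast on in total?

18 / 4 = 4.5 sts per inch.
11 × 4.5 = 49.50 sts.
Less 8 edge sts → 41.50 for the repeat.
Next multiple of 5: 45.
Add back 8 edge sts → 53.

Cast on 53 stitches.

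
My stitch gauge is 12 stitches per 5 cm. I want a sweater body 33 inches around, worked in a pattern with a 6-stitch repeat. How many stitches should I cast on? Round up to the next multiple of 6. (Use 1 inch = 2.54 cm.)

204 stitches.

33 in = 33 × 2.54 = 83.82 cm.
12 / 5 = 2.4 sts/cm.
83.82 × 2.4 = 201.17 sts.
→ 204.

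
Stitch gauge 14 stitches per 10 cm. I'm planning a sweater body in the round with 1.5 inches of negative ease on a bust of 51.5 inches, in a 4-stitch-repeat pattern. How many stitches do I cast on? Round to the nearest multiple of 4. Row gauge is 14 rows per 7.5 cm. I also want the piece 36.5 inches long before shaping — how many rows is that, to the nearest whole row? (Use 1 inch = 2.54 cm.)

Finished = 51.5 − 1.5 = 50 inches.
50 inches × 2.54 = 127.00 cm.
14/10 = 1.4 sts per cm; 127.00 × 1.4 = 177.80 sts.
Nearest multiple of 4 → 176.
36.5 inches = 92.71 cm; × 1.867 = 173.06 → 173 rows.

Cast on 176 stitches; work 173 rows.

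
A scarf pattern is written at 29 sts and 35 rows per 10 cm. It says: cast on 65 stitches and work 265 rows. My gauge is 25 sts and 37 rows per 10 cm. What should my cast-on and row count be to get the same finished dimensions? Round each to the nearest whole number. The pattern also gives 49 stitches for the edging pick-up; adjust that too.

Cast on 56 stitches; work 280 rows; edging pick-up 42 stitches.

Stitches: 65 × 25/29 = 56.03 → 56.
Rows: 265 × 37/35 = 280.14 → 280.
edging pick-up: 49 × 25/29 = 42.24 → 42.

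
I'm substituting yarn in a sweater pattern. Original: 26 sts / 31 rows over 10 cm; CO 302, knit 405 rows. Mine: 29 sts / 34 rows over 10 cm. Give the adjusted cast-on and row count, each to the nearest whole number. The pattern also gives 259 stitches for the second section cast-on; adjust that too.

Stitches: 302 × 29/26 = 336.85 → 337.
Rows: 405 × 34/31 = 444.19 → 444.
second section cast-on: 259 × 29/26 = 288.88 → 289.

Cast on 337 stitches; work 444 rows; second section cast-on 289 stitches.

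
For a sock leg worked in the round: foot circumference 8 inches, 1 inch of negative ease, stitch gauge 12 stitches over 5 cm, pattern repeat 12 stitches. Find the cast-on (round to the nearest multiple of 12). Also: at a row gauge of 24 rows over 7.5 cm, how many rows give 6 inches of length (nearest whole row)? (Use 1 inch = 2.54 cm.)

Finished = 8 − 1 = 7 inches.
7 inches × 2.54 = 17.78 cm.
12/5 = 2.4 sts per cm; 17.78 × 2.4 = 42.67 sts.
Nearest multiple of 12 → 48.
6 inches = 15.24 cm; × 3.2 = 48.77 → 49 rows.

Cast on 48 stitches; work 49 rows.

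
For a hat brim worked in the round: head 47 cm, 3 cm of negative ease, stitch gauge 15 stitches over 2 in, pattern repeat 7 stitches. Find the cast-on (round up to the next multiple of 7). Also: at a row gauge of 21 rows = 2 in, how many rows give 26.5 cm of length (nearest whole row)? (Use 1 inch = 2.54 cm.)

Finished = 47 − 3 = 44 cm.
44 cm × 1/2.54 = 17.32 inches.
15/2 = 7.5 sts per in; 17.32 × 7.5 = 129.92 sts.
Next multiple of 7 → 133.
26.5 cm = 10.43 inches; × 10.5 = 109.55 → 110 rows.

Cast on 133 stitches; work 110 rows.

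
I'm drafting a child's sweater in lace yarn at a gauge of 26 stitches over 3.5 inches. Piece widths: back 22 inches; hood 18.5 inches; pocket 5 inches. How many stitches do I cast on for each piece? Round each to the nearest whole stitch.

back 163; hood 137; pocket 37.

Rate = 26/3.5 = 7.429 sts per in.
back: 22 × 7.429 = 163.43 → 163.
hood: 18.5 × 7.429 = 137.43 → 137.
pocket: 5 × 7.429 = 37.14 → 37.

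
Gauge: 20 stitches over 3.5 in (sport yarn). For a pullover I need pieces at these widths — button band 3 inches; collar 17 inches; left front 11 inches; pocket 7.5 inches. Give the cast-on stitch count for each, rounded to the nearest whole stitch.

button band 17; collar 97; left front 63; pocket 43.

Rate = 20/3.5 = 5.714 sts per in.
button band: 3 × 5.714 = 17.14 → 17.
collar: 17 × 5.714 = 97.14 → 97.
left front: 11 × 5.714 = 62.86 → 63.
pocket: 7.5 × 5.714 = 42.86 → 43.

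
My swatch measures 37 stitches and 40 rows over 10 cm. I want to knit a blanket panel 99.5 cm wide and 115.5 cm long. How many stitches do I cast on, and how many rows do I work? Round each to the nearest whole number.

Cast on 368 stitches and work 462 rows.

Stitch gauge = 37/10 = 3.7 sts/cm; 99.5 × 3.7 = 368.15 → 368 sts.
Row gauge = 40/10 = 4 rows/cm; 115.5 × 4 = 462.00 → 462 rows.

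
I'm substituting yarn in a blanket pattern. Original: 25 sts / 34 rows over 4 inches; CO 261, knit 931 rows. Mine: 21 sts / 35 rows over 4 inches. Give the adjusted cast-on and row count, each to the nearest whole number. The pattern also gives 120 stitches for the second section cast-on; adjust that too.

Stitches: 261 × 21/25 = 219.24 → 219.
Rows: 931 × 35/34 = 958.38 → 958.
second section cast-on: 120 × 21/25 = 100.80 → 101.

Cast on 219 stitches; work 958 rows; second section cast-on 101 stitches.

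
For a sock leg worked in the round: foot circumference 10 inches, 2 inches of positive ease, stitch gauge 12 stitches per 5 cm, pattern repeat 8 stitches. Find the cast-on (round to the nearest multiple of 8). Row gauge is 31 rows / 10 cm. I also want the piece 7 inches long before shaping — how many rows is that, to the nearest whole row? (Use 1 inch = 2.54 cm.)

Cast on 72 stitches; work 55 rows.

Finished = 10 + 2 = 12 inches.
12 inches × 2.54 = 30.48 cm.
12/5 = 2.4 sts per cm; 30.48 × 2.4 = 73.15 sts.
Nearest multiple of 8 → 72.
7 inches = 17.78 cm; × 3.1 = 55.12 → 55 rows.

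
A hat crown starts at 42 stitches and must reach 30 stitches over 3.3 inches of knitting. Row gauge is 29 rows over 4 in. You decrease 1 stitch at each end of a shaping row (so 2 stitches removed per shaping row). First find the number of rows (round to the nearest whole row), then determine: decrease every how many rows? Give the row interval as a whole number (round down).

Rows = 3.3 × 7.25 = 23.9 → 24 rows.
Stitches to remove: 12 → 6 shaping rows (at 2 st each).
24 / 6 = 4.00 → every 4 rows.

Decrease every 4th row.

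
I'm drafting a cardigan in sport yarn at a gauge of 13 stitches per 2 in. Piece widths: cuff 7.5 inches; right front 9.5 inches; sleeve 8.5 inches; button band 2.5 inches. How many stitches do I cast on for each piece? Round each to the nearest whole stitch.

cuff 49; right front 62; sleeve 55; button band 16.

Rate = 13/2 = 6.5 sts per in.
cuff: 7.5 × 6.5 = 48.75 → 49.
right front: 9.5 × 6.5 = 61.75 → 62.
sleeve: 8.5 × 6.5 = 55.25 → 55.
button band: 2.5 × 6.5 = 16.25 → 16.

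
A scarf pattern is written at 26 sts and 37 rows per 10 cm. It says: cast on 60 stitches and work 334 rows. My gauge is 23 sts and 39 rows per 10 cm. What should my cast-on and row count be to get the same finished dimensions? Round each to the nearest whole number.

Cast on 53 stitches; work 352 rows.

Stitches: 60 × 23/26 = 53.08 → 53.
Rows: 334 × 39/37 = 352.05 → 352.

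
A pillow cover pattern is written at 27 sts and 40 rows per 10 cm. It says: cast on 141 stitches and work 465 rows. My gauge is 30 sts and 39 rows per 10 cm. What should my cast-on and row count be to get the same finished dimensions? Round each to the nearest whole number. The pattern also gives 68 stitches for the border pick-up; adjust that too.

Cast on 157 stitches; work 453 rows; border pick-up 76 stitches.

Stitches: 141 × 30/27 = 156.67 → 157.
Rows: 465 × 39/40 = 453.38 → 453.
border pick-up: 68 × 30/27 = 75.56 → 76.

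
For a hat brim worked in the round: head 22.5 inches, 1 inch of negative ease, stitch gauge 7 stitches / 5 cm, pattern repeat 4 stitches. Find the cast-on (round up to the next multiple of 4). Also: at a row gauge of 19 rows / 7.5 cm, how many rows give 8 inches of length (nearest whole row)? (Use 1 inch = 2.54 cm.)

Finished = 22.5 − 1 = 21.5 inches.
21.5 inches × 2.54 = 54.61 cm.
7/5 = 1.4 sts per cm; 54.61 × 1.4 = 76.45 sts.
Next multiple of 4 → 80.
8 inches = 20.32 cm; × 2.533 = 51.48 → 51 rows.

Cast on 80 stitches; work 51 rows.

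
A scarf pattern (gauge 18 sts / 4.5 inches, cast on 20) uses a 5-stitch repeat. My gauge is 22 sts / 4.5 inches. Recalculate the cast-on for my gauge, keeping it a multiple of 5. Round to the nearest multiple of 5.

25 stitches.

20 × 22 / 18 = 24.44.
Nearest multiple of 5: 25.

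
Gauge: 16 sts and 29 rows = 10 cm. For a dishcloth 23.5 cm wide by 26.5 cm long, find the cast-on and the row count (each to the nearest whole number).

Stitch gauge = 16/10 = 1.6 sts/cm; 23.5 × 1.6 = 37.60 → 38 sts.
Row gauge = 29/10 = 2.9 rows/cm; 26.5 × 2.9 = 76.85 → 77 rows.

Cast on 38 stitches and work 77 rows.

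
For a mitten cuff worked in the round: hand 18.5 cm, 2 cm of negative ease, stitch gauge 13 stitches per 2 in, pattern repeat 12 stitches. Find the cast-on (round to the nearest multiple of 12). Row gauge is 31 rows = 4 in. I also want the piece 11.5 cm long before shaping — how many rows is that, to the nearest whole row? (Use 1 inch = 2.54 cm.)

Finished = 18.5 − 2 = 16.5 cm.
16.5 cm × 1/2.54 = 6.50 inches.
13/2 = 6.5 sts per in; 6.50 × 6.5 = 42.22 sts.
Nearest multiple of 12 → 48.
11.5 cm = 4.53 inches; × 7.75 = 35.09 → 35 rows.

Cast on 48 stitches; work 35 rows.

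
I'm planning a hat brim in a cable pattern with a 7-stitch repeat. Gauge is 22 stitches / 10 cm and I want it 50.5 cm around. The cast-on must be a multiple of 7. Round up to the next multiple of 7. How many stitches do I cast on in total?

22 / 10 = 2.2 sts per cm.
50.5 × 2.2 = 111.10 sts.
Next multiple of 7: 112.

CO 112 sts.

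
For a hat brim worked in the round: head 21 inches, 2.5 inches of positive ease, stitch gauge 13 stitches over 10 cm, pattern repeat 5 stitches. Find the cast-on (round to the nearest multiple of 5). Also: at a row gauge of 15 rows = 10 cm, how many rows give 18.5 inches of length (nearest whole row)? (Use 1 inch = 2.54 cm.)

Finished = 21 + 2.5 = 23.5 inches.
23.5 inches × 2.54 = 59.69 cm.
13/10 = 1.3 sts per cm; 59.69 × 1.3 = 77.60 sts.
Nearest multiple of 5 → 80.
18.5 inches = 46.99 cm; × 1.5 = 70.48 → 70 rows.

Cast on 80 stitches; work 70 rows.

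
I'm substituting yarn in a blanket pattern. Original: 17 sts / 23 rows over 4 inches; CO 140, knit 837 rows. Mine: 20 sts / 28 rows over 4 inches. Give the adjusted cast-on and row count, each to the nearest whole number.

Stitches: 140 × 20/17 = 164.71 → 165.
Rows: 837 × 28/23 = 1018.96 → 1019.

Cast on 165 stitches; work 1019 rows.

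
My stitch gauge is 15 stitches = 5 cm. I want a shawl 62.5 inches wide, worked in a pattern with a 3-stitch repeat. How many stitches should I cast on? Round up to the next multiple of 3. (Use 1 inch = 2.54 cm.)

62.5 in = 62.5 × 2.54 = 158.75 cm.
15 / 5 = 3 sts/cm.
158.75 × 3 = 476.25 sts.
→ 477.

CO 477 sts.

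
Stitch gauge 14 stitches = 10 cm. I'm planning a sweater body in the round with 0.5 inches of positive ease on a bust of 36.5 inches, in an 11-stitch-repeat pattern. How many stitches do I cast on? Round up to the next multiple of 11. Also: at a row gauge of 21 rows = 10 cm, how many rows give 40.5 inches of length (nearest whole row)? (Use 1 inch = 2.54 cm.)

Cast on 132 stitches; work 216 rows.

Finished = 36.5 + 0.5 = 37 inches.
37 inches × 2.54 = 93.98 cm.
14/10 = 1.4 sts per cm; 93.98 × 1.4 = 131.57 sts.
Next multiple of 11 → 132.
40.5 inches = 102.87 cm; × 2.1 = 216.03 → 216 rows.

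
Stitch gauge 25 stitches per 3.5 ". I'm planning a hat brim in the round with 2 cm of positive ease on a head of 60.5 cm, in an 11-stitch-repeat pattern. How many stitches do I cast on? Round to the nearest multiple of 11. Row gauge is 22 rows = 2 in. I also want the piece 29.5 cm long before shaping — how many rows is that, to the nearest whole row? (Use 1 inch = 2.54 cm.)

Finished = 60.5 + 2 = 62.5 cm.
62.5 cm × 1/2.54 = 24.61 inches.
25/3.5 = 7.143 sts per in; 24.61 × 7.143 = 175.76 sts.
Nearest multiple of 11 → 176.
29.5 cm = 11.61 inches; × 11 = 127.76 → 128 rows.

Cast on 176 stitches; work 128 rows.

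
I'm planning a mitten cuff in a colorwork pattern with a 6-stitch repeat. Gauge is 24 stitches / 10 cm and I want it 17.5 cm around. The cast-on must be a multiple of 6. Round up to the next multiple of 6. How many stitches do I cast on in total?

24 / 10 = 2.4 sts per cm.
17.5 × 2.4 = 42.00 sts.
Next multiple of 6: 42.

42 stitches.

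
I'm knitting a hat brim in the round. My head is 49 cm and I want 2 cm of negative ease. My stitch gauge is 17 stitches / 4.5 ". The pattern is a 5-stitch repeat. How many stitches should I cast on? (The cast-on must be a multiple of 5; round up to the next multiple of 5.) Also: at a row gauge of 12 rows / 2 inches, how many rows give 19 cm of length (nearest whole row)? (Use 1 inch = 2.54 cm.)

Cast on 70 stitches; work 45 rows.

Finished = 49 − 2 = 47 cm.
47 cm × 1/2.54 = 18.50 inches.
17/4.5 = 3.778 sts per in; 18.50 × 3.778 = 69.90 sts.
Next multiple of 5 → 70.
19 cm = 7.48 inches; × 6 = 44.88 → 45 rows.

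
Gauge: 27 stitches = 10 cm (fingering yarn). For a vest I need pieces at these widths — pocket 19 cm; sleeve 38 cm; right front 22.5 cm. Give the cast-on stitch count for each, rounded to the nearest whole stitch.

pocket 51; sleeve 103; right front 61.

Rate = 27/10 = 2.7 sts per cm.
pocket: 19 × 2.7 = 51.30 → 51.
sleeve: 38 × 2.7 = 102.60 → 103.
right front: 22.5 × 2.7 = 60.75 → 61.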